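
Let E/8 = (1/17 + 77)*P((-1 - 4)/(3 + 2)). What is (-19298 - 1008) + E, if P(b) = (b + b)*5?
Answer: -450002/17 ≈ -26471.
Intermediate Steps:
P(b) = 10*b (P(b) = (2*b)*5 = 10*b)
E = -104800/17 (E = 8*((1/17 + 77)*(10*((-1 - 4)/(3 + 2)))) = 8*((1/17 + 77)*(10*(-5/5))) = 8*(1310*(10*(-5*⅕))/17) = 8*(1310*(10*(-1))/17) = 8*((1310/17)*(-10)) = 8*(-13100/17) = -104800/17 ≈ -6164.7)
(-19298 - 1008) + E = (-19298 - 1008) - 104800/17 = -20306 - 104800/17 = -450002/17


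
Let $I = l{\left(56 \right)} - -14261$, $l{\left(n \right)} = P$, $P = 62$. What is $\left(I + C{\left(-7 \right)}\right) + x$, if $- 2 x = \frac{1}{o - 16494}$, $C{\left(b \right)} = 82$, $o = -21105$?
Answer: $\frac{1083227191}{75198} \approx 14405.0$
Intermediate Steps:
$l{\left(n \right)} = 62$
$I = 14323$ ($I = 62 - -14261 = 62 + 14261 = 14323$)
$x = \frac{1}{75198}$ ($x = - \frac{1}{2 \left(-21105 - 16494\right)} = - \frac{1}{2 \left(-37599\right)} = \left(- \frac{1}{2}\right) \left(- \frac{1}{37599}\right) = \frac{1}{75198} \approx 1.3298 \cdot 10^{-5}$)
$\left(I + C{\left(-7 \right)}\right) + x = \left(14323 + 82\right) + \frac{1}{75198} = 14405 + \frac{1}{75198} = \frac{1083227191}{75198}$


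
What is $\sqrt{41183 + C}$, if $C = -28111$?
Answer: $4 \sqrt{817} \approx 114.33$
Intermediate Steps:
$\sqrt{41183 + C} = \sqrt{41183 - 28111} = \sqrt{13072} = 4 \sqrt{817}$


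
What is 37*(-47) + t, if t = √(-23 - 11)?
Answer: -1739 + I*√34 ≈ -1739.0 + 5.831*I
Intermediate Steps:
t = I*√34 (t = √(-34) = I*√34 ≈ 5.8309*I)
37*(-47) + t = 37*(-47) + I*√34 = -1739 + I*√34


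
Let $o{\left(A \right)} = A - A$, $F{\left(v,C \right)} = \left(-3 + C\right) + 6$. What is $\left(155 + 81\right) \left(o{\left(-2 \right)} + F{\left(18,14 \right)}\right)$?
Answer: $4012$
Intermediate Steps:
$F{\left(v,C \right)} = 3 + C$
$o{\left(A \right)} = 0$
$\left(155 + 81\right) \left(o{\left(-2 \right)} + F{\left(18,14 \right)}\right) = \left(155 + 81\right) \left(0 + \left(3 + 14\right)\right) = 236 \left(0 + 17\right) = 236 \cdot 17 = 4012$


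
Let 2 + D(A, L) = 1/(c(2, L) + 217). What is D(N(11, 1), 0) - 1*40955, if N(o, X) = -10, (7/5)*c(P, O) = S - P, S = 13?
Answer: -64466311/1574 ≈ -40957.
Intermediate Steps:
c(P, O) = 65/7 - 5*P/7 (c(P, O) = 5*(13 - P)/7 = 65/7 - 5*P/7)
D(A, L) = -3141/1574 (D(A, L) = -2 + 1/((65/7 - 5/7*2) + 217) = -2 + 1/((65/7 - 10/7) + 217) = -2 + 1/(55/7 + 217) = -2 + 1/(1574/7) = -2 + 7/1574 = -3141/1574)
D(N(11, 1), 0) - 1*40955 = -3141/1574 - 1*40955 = -3141/1574 - 40955 = -64466311/1574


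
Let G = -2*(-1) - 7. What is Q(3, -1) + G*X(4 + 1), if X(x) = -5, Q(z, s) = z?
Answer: 28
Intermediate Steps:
G = -5 (G = 2 - 7 = -5)
Q(3, -1) + G*X(4 + 1) = 3 - 5*(-5) = 3 + 25 = 28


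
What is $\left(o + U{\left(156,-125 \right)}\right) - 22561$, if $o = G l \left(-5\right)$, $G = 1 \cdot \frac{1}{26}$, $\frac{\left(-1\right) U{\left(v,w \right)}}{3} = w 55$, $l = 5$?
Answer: $- \frac{50361}{26} \approx -1937.0$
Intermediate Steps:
$U{\left(v,w \right)} = - 165 w$ ($U{\left(v,w \right)} = - 3 w 55 = - 3 \cdot 55 w = - 165 w$)
$G = \frac{1}{26}$ ($G = 1 \cdot \frac{1}{26} = \frac{1}{26} \approx 0.038462$)
$o = - \frac{25}{26}$ ($o = \frac{1}{26} \cdot 5 \left(-5\right) = \frac{5}{26} \left(-5\right) = - \frac{25}{26} \approx -0.96154$)
$\left(o + U{\left(156,-125 \right)}\right) - 22561 = \left(- \frac{25}{26} - -20625\right) - 22561 = \left(- \frac{25}{26} + 20625\right) - 22561 = \frac{536225}{26} - 22561 = - \frac{50361}{26}$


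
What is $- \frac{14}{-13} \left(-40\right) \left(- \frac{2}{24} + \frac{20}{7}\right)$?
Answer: $- \frac{4660}{39} \approx -119.49$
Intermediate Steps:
$- \frac{14}{-13} \left(-40\right) \left(- \frac{2}{24} + \frac{20}{7}\right) = \left(-14\right) \left(- \frac{1}{13}\right) \left(-40\right) \left(\left(-2\right) \frac{1}{24} + 20 \cdot \frac{1}{7}\right) = \frac{14}{13} \left(-40\right) \left(- \frac{1}{12} + \frac{20}{7}\right) = \left(- \frac{560}{13}\right) \frac{233}{84} = - \frac{4660}{39}$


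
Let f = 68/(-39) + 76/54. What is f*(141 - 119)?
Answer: -2596/351 ≈ -7.3960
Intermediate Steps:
f = -118/351 (f = 68*(-1/39) + 76*(1/54) = -68/39 + 38/27 = -118/351 ≈ -0.33618)
f*(141 - 119) = -118*(141 - 119)/351 = -118/351*22 = -2596/351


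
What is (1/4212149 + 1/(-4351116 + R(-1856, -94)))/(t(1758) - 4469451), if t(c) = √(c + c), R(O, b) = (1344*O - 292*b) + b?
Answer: -3882577817909/191232729472818608151409830 - 2606077*√879/286849094209227912227114745 ≈ -2.0303e-14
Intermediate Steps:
R(O, b) = -291*b + 1344*O (R(O, b) = (-292*b + 1344*O) + b = -291*b + 1344*O)
t(c) = √2*√c (t(c) = √(2*c) = √2*√c)
(1/4212149 + 1/(-4351116 + R(-1856, -94)))/(t(1758) - 4469451) = (1/4212149 + 1/(-4351116 + (-291*(-94) + 1344*(-1856))))/(√2*√1758 - 4469451) = (1/4212149 + 1/(-4351116 + (27354 - 2494464)))/(2*√879 - 4469451) = (1/4212149 + 1/(-4351116 - 2467110))/(-4469451 + 2*√879) = (1/4212149 + 1/(-6818226))/(-4469451 + 2*√879) = (1/4212149 - 1/6818226)/(-4469451 + 2*√879) = 2606077/(28719383827674*(-4469451 + 2*√879))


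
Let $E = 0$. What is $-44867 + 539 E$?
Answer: $-44867$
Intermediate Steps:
$-44867 + 539 E = -44867 + 539 \cdot 0 = -44867 + 0 = -44867$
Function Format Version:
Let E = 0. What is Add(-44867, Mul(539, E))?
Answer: -44867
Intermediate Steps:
Add(-44867, Mul(539, E)) = Add(-44867, Mul(539, 0)) = Add(-44867, 0) = -44867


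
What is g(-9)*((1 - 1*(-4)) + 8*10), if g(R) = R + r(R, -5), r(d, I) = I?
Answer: -1190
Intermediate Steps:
g(R) = -5 + R (g(R) = R - 5 = -5 + R)
g(-9)*((1 - 1*(-4)) + 8*10) = (-5 - 9)*((1 - 1*(-4)) + 8*10) = -14*((1 + 4) + 80) = -14*(5 + 80) = -14*85 = -1190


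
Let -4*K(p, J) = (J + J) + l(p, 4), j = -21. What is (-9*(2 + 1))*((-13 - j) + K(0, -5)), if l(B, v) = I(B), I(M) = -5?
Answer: -1269/4 ≈ -317.25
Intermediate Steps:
l(B, v) = -5
K(p, J) = 5/4 - J/2 (K(p, J) = -((J + J) - 5)/4 = -(2*J - 5)/4 = -(-5 + 2*J)/4 = 5/4 - J/2)
(-9*(2 + 1))*((-13 - j) + K(0, -5)) = (-9*(2 + 1))*((-13 - 1*(-21)) + (5/4 - 1/2*(-5))) = (-9*3)*((-13 + 21) + (5/4 + 5/2)) = -27*(8 + 15/4) = -27*47/4 = -1269/4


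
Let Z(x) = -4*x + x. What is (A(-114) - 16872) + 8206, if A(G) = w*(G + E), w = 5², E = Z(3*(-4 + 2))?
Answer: -11066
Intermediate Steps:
Z(x) = -3*x
E = 18 (E = -9*(-4 + 2) = -9*(-2) = -3*(-6) = 18)
w = 25
A(G) = 450 + 25*G (A(G) = 25*(G + 18) = 25*(18 + G) = 450 + 25*G)
(A(-114) - 16872) + 8206 = ((450 + 25*(-114)) - 16872) + 8206 = ((450 - 2850) - 16872) + 8206 = (-2400 - 16872) + 8206 = -19272 + 8206 = -11066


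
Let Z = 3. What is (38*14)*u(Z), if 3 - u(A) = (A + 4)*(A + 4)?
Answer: -24472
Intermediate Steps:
u(A) = 3 - (4 + A)**2 (u(A) = 3 - (A + 4)*(A + 4) = 3 - (4 + A)*(4 + A) = 3 - (4 + A)**2)
(38*14)*u(Z) = (38*14)*(3 - (4 + 3)**2) = 532*(3 - 1*7**2) = 532*(3 - 1*49) = 532*(3 - 49) = 532*(-46) = -24472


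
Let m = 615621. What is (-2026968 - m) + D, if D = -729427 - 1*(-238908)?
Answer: -3133108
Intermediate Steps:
D = -490519 (D = -729427 + 238908 = -490519)
(-2026968 - m) + D = (-2026968 - 1*615621) - 490519 = (-2026968 - 615621) - 490519 = -2642589 - 490519 = -3133108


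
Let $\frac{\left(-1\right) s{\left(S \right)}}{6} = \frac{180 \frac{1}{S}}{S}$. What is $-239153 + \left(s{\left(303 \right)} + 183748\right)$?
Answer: $- \frac{565186525}{10201} \approx -55405.0$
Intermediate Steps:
$s{\left(S \right)} = - \frac{1080}{S^{2}}$ ($s{\left(S \right)} = - 6 \frac{180 \frac{1}{S}}{S} = - 6 \frac{180}{S^{2}} = - \frac{1080}{S^{2}}$)
$-239153 + \left(s{\left(303 \right)} + 183748\right) = -239153 + \left(- \frac{1080}{91809} + 183748\right) = -239153 + \left(\left(-1080\right) \frac{1}{91809} + 183748\right) = -239153 + \left(- \frac{120}{10201} + 183748\right) = -239153 + \frac{1874413228}{10201} = - \frac{565186525}{10201}$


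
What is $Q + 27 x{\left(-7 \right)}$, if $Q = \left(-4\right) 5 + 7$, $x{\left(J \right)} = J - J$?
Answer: $-13$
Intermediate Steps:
$x{\left(J \right)} = 0$
$Q = -13$ ($Q = -20 + 7 = -13$)
$Q + 27 x{\left(-7 \right)} = -13 + 27 \cdot 0 = -13 + 0 = -13$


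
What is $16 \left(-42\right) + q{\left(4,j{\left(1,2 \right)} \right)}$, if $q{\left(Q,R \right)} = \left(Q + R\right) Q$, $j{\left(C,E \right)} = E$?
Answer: $-648$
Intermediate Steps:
$q{\left(Q,R \right)} = Q \left(Q + R\right)$
$16 \left(-42\right) + q{\left(4,j{\left(1,2 \right)} \right)} = 16 \left(-42\right) + 4 \left(4 + 2\right) = -672 + 4 \cdot 6 = -672 + 24 = -648$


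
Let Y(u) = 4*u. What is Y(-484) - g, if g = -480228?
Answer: 478292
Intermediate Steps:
Y(-484) - g = 4*(-484) - 1*(-480228) = -1936 + 480228 = 478292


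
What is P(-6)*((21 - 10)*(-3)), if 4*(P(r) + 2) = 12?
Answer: -33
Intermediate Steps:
P(r) = 1 (P(r) = -2 + (1/4)*12 = -2 + 3 = 1)
P(-6)*((21 - 10)*(-3)) = 1*((21 - 10)*(-3)) = 1*(11*(-3)) = 1*(-33) = -33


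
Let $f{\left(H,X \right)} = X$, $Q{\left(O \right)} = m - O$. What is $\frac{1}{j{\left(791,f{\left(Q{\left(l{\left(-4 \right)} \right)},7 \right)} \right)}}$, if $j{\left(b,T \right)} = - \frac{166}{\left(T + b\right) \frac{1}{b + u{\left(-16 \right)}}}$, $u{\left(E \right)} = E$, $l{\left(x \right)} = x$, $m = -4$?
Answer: $- \frac{399}{64325} \approx -0.0062029$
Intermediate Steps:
$Q{\left(O \right)} = -4 - O$
$j{\left(b,T \right)} = - \frac{166 \left(-16 + b\right)}{T + b}$ ($j{\left(b,T \right)} = - \frac{166}{\left(T + b\right) \frac{1}{b - 16}} = - \frac{166}{\left(T + b\right) \frac{1}{-16 + b}} = - \frac{166}{\frac{1}{-16 + b} \left(T + b\right)} = - 166 \frac{-16 + b}{T + b} = - \frac{166 \left(-16 + b\right)}{T + b}$)
$\frac{1}{j{\left(791,f{\left(Q{\left(l{\left(-4 \right)} \right)},7 \right)} \right)}} = \frac{1}{166 \frac{1}{7 + 791} \left(16 - 791\right)} = \frac{1}{166 \cdot \frac{1}{798} \left(16 - 791\right)} = \frac{1}{166 \cdot \frac{1}{798} \left(-775\right)} = \frac{1}{- \frac{64325}{399}} = - \frac{399}{64325}$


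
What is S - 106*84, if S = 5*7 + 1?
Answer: -8868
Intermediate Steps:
S = 36 (S = 35 + 1 = 36)
S - 106*84 = 36 - 106*84 = 36 - 8904 = -8868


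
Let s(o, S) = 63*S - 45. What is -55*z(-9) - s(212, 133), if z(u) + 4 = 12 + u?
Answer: -8279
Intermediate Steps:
z(u) = 8 + u (z(u) = -4 + (12 + u) = 8 + u)
s(o, S) = -45 + 63*S
-55*z(-9) - s(212, 133) = -55*(8 - 9) - (-45 + 63*133) = -55*(-1) - (-45 + 8379) = 55 - 1*8334 = 55 - 8334 = -8279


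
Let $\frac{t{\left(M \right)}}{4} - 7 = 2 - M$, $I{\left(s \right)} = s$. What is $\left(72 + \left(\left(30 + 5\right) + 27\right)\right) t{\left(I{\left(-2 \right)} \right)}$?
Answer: $5896$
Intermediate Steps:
$t{\left(M \right)} = 36 - 4 M$ ($t{\left(M \right)} = 28 + 4 \left(2 - M\right) = 28 - \left(-8 + 4 M\right) = 36 - 4 M$)
$\left(72 + \left(\left(30 + 5\right) + 27\right)\right) t{\left(I{\left(-2 \right)} \right)} = \left(72 + \left(\left(30 + 5\right) + 27\right)\right) \left(36 - -8\right) = \left(72 + \left(35 + 27\right)\right) \left(36 + 8\right) = \left(72 + 62\right) 44 = 134 \cdot 44 = 5896$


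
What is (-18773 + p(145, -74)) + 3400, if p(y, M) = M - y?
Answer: -15592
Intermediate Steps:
(-18773 + p(145, -74)) + 3400 = (-18773 + (-74 - 1*145)) + 3400 = (-18773 + (-74 - 145)) + 3400 = (-18773 - 219) + 3400 = -18992 + 3400 = -15592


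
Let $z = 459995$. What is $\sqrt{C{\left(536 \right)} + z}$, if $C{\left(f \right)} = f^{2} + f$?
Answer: $\sqrt{747827} \approx 864.77$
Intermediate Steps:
$C{\left(f \right)} = f + f^{2}$
$\sqrt{C{\left(536 \right)} + z} = \sqrt{536 \left(1 + 536\right) + 459995} = \sqrt{536 \cdot 537 + 459995} = \sqrt{287832 + 459995} = \sqrt{747827}$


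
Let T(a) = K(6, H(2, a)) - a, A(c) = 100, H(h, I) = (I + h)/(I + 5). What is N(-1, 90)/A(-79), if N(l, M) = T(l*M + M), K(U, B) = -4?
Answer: -1/25 ≈ -0.040000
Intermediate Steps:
H(h, I) = (I + h)/(5 + I)
T(a) = -4 - a
N(l, M) = -4 - M - M*l (N(l, M) = -4 - (l*M + M) = -4 - (M*l + M) = -4 - (M + M*l) = -4 + (-M - M*l) = -4 - M - M*l)
N(-1, 90)/A(-79) = (-4 - 1*90*(1 - 1))/100 = (-4 - 1*90*0)*(1/100) = (-4 + 0)*(1/100) = -4*1/100 = -1/25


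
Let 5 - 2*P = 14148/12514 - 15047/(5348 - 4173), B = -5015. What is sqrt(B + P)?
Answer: I*sqrt(10824711599795717)/1470395 ≈ 70.758*I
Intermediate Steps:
P = 61298502/7351975 (P = 5/2 - (14148/12514 - 15047/(5348 - 4173))/2 = 5/2 - (14148*(1/12514) - 15047/1175)/2 = 5/2 - (7074/6257 - 15047*1/1175)/2 = 5/2 - (7074/6257 - 15047/1175)/2 = 5/2 - 1/2*(-85837129/7351975) = 5/2 + 85837129/14703950 = 61298502/7351975 ≈ 8.3377)
sqrt(B + P) = sqrt(-5015 + 61298502/7351975) = sqrt(-36808856123/7351975) = I*sqrt(10824711599795717)/1470395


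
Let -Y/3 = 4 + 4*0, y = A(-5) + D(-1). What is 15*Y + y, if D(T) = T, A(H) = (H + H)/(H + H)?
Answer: -180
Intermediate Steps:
A(H) = 1 (A(H) = (2*H)/((2*H)) = (2*H)*(1/(2*H)) = 1)
y = 0 (y = 1 - 1 = 0)
Y = -12 (Y = -3*(4 + 4*0) = -3*(4 + 0) = -3*4 = -12)
15*Y + y = 15*(-12) + 0 = -180 + 0 = -180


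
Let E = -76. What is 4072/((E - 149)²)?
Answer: 4072/50625 ≈ 0.080435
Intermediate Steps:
4072/((E - 149)²) = 4072/((-76 - 149)²) = 4072/((-225)²) = 4072/50625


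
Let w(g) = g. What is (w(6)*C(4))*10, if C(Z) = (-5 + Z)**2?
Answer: 60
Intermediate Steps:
(w(6)*C(4))*10 = (6*(-5 + 4)**2)*10 = (6*(-1)**2)*10 = (6*1)*10 = 6*10 = 60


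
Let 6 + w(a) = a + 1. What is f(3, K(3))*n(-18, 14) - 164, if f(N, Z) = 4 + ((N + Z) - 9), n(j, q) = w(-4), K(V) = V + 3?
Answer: -200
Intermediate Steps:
K(V) = 3 + V
w(a) = -5 + a (w(a) = -6 + (a + 1) = -6 + (1 + a) = -5 + a)
n(j, q) = -9 (n(j, q) = -5 - 4 = -9)
f(N, Z) = -5 + N + Z (f(N, Z) = 4 + (-9 + N + Z) = -5 + N + Z)
f(3, K(3))*n(-18, 14) - 164 = (-5 + 3 + (3 + 3))*(-9) - 164 = (-5 + 3 + 6)*(-9) - 164 = 4*(-9) - 164 = -36 - 164 = -200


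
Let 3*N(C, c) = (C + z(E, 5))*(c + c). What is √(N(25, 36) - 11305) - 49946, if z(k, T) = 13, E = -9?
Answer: -49946 + I*√10393 ≈ -49946.0 + 101.95*I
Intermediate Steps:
N(C, c) = 2*c*(13 + C)/3 (N(C, c) = ((C + 13)*(c + c))/3 = ((13 + C)*(2*c))/3 = (2*c*(13 + C))/3 = 2*c*(13 + C)/3)
√(N(25, 36) - 11305) - 49946 = √((⅔)*36*(13 + 25) - 11305) - 49946 = √((⅔)*36*38 - 11305) - 49946 = √(912 - 11305) - 49946 = √(-10393) - 49946 = I*√10393 - 49946 = -49946 + I*√10393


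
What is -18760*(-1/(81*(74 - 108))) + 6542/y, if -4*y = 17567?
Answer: -200811796/24189759 ≈ -8.3015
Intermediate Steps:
y = -17567/4 (y = -¼*17567 = -17567/4 ≈ -4391.8)
-18760*(-1/(81*(74 - 108))) + 6542/y = -18760*(-1/(81*(74 - 108))) + 6542/(-17567/4) = -18760/((-81*(-34))) + 6542*(-4/17567) = -18760/2754 - 26168/17567 = -18760*1/2754 - 26168/17567 = -9380/1377 - 26168/17567 = -200811796/24189759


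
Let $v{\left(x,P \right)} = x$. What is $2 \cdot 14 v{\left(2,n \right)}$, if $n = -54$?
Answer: $56$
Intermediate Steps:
$2 \cdot 14 v{\left(2,n \right)} = 2 \cdot 14 \cdot 2 = 28 \cdot 2 = 56$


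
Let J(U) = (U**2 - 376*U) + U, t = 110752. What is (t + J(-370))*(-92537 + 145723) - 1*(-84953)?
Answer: 20551261725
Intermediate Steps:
J(U) = U**2 - 375*U
(t + J(-370))*(-92537 + 145723) - 1*(-84953) = (110752 - 370*(-375 - 370))*(-92537 + 145723) - 1*(-84953) = (110752 - 370*(-745))*53186 + 84953 = (110752 + 275650)*53186 + 84953 = 386402*53186 + 84953 = 20551176772 + 84953 = 20551261725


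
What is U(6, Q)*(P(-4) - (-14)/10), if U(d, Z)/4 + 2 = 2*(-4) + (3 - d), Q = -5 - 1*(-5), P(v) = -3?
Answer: 416/5 ≈ 83.200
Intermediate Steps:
Q = 0 (Q = -5 + 5 = 0)
U(d, Z) = -28 - 4*d (U(d, Z) = -8 + 4*(2*(-4) + (3 - d)) = -8 + 4*(-8 + (3 - d)) = -8 + 4*(-5 - d) = -8 + (-20 - 4*d) = -28 - 4*d)
U(6, Q)*(P(-4) - (-14)/10) = (-28 - 4*6)*(-3 - (-14)/10) = (-28 - 24)*(-3 - (-14)/10) = -52*(-3 - 1*(-7/5)) = -52*(-3 + 7/5) = -52*(-8/5) = 416/5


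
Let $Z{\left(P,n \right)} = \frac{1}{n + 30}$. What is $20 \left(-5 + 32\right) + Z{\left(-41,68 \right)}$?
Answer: $\frac{52921}{98} \approx 540.01$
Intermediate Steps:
$Z{\left(P,n \right)} = \frac{1}{30 + n}$
$20 \left(-5 + 32\right) + Z{\left(-41,68 \right)} = 20 \left(-5 + 32\right) + \frac{1}{30 + 68} = 20 \cdot 27 + \frac{1}{98} = 540 + \frac{1}{98} = \frac{52921}{98}$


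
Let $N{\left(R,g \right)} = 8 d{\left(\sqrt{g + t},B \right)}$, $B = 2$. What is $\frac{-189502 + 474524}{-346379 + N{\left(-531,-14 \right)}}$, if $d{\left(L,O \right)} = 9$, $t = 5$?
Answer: $- \frac{16766}{20371} \approx -0.82303$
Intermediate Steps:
$N{\left(R,g \right)} = 72$ ($N{\left(R,g \right)} = 8 \cdot 9 = 72$)
$\frac{-189502 + 474524}{-346379 + N{\left(-531,-14 \right)}} = \frac{-189502 + 474524}{-346379 + 72} = \frac{285022}{-346307} = 285022 \left(- \frac{1}{346307}\right) = - \frac{16766}{20371}$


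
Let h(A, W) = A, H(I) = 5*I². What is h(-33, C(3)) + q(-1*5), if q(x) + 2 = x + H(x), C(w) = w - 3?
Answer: 85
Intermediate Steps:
C(w) = -3 + w
q(x) = -2 + x + 5*x² (q(x) = -2 + (x + 5*x²) = -2 + x + 5*x²)
h(-33, C(3)) + q(-1*5) = -33 + (-2 - 1*5 + 5*(-1*5)²) = -33 + (-2 - 5 + 5*(-5)²) = -33 + (-2 - 5 + 5*25) = -33 + (-2 - 5 + 125) = -33 + 118 = 85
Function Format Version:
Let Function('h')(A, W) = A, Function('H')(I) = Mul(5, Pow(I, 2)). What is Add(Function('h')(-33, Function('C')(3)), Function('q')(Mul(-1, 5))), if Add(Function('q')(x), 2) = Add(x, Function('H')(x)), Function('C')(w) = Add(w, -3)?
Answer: 85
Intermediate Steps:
Function('C')(w) = Add(-3, w)
Function('q')(x) = Add(-2, x, Mul(5, Pow(x, 2))) (Function('q')(x) = Add(-2, Add(x, Mul(5, Pow(x, 2)))) = Add(-2, x, Mul(5, Pow(x, 2))))
Add(Function('h')(-33, Function('C')(3)), Function('q')(Mul(-1, 5))) = Add(-33, Add(-2, Mul(-1, 5), Mul(5, Pow(Mul(-1, 5), 2)))) = Add(-33, Add(-2, -5, Mul(5, Pow(-5, 2)))) = Add(-33, Add(-2, -5, Mul(5, 25))) = Add(-33, Add(-2, -5, 125)) = Add(-33, 118) = 85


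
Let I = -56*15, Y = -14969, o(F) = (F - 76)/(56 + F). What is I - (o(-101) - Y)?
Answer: -237194/15 ≈ -15813.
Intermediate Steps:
o(F) = (-76 + F)/(56 + F)
I = -840
I - (o(-101) - Y) = -840 - ((-76 - 101)/(56 - 101) - 1*(-14969)) = -840 - (-177/(-45) + 14969) = -840 - (-1/45*(-177) + 14969) = -840 - (59/15 + 14969) = -840 - 1*224594/15 = -840 - 224594/15 = -237194/15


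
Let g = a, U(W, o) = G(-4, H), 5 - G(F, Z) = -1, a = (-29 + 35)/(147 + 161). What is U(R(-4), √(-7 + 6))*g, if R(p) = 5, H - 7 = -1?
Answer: 9/77 ≈ 0.11688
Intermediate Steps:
H = 6 (H = 7 - 1 = 6)
a = 3/154 (a = 6/308 = 6*(1/308) = 3/154 ≈ 0.019481)
G(F, Z) = 6 (G(F, Z) = 5 - 1*(-1) = 5 + 1 = 6)
U(W, o) = 6
g = 3/154 ≈ 0.019481
U(R(-4), √(-7 + 6))*g = 6*(3/154) = 9/77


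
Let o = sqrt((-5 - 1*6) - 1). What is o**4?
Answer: 144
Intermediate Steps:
o = 2*I*sqrt(3) (o = sqrt((-5 - 6) - 1) = sqrt(-11 - 1) = sqrt(-12) = 2*I*sqrt(3) ≈ 3.4641*I)
o**4 = (2*I*sqrt(3))**4 = 144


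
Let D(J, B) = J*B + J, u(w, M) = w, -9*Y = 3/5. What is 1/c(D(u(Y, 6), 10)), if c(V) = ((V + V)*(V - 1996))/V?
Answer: -15/59902 ≈ -0.00025041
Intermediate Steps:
Y = -1/15 (Y = -1/(3*5) = -⅑*⅗ = -1/15 ≈ -0.066667)
D(J, B) = J + B*J (D(J, B) = B*J + J = J + B*J)
c(V) = -3992 + 2*V (c(V) = ((2*V)*(-1996 + V))/V = (2*V*(-1996 + V))/V = -3992 + 2*V)
1/c(D(u(Y, 6), 10)) = 1/(-3992 + 2*(-(1 + 10)/15)) = 1/(-3992 + 2*(-1/15*11)) = 1/(-3992 + 2*(-11/15)) = 1/(-3992 - 22/15) = 1/(-59902/15) = -15/59902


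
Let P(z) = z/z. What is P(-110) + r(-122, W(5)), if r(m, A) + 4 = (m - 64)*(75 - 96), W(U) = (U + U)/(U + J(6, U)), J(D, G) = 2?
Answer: 3903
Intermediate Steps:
P(z) = 1
W(U) = 2*U/(2 + U) (W(U) = (U + U)/(U + 2) = (2*U)/(2 + U) = 2*U/(2 + U))
r(m, A) = 1340 - 21*m (r(m, A) = -4 + (m - 64)*(75 - 96) = -4 + (-64 + m)*(-21) = -4 + (1344 - 21*m) = 1340 - 21*m)
P(-110) + r(-122, W(5)) = 1 + (1340 - 21*(-122)) = 1 + (1340 + 2562) = 1 + 3902 = 3903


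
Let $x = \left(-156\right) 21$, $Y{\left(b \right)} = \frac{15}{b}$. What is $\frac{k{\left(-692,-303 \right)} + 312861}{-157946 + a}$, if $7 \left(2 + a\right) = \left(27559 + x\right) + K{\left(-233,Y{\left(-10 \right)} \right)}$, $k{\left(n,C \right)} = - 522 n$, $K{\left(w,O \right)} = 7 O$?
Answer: $- \frac{449390}{102987} \approx -4.3636$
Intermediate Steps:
$x = -3276$
$a = \frac{6931}{2}$ ($a = -2 + \frac{\left(27559 - 3276\right) + 7 \frac{15}{-10}}{7} = -2 + \frac{24283 + 7 \cdot 15 \left(- \frac{1}{10}\right)}{7} = -2 + \frac{24283 + 7 \left(- \frac{3}{2}\right)}{7} = -2 + \frac{24283 - \frac{21}{2}}{7} = -2 + \frac{1}{7} \cdot \frac{48545}{2} = -2 + \frac{6935}{2} = \frac{6931}{2} \approx 3465.5$)
$\frac{k{\left(-692,-303 \right)} + 312861}{-157946 + a} = \frac{\left(-522\right) \left(-692\right) + 312861}{-157946 + \frac{6931}{2}} = \frac{361224 + 312861}{- \frac{308961}{2}} = 674085 \left(- \frac{2}{308961}\right) = - \frac{449390}{102987}$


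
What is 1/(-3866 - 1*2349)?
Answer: -1/6215 ≈ -0.00016090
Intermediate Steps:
1/(-3866 - 1*2349) = 1/(-3866 - 2349) = 1/(-6215) = -1/6215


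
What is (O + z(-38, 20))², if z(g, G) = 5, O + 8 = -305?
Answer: 94864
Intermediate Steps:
O = -313 (O = -8 - 305 = -313)
(O + z(-38, 20))² = (-313 + 5)² = (-308)² = 94864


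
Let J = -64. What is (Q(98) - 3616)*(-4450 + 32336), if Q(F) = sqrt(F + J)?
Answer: -100835776 + 27886*sqrt(34) ≈ -1.0067e+8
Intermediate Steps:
Q(F) = sqrt(-64 + F) (Q(F) = sqrt(F - 64) = sqrt(-64 + F))
(Q(98) - 3616)*(-4450 + 32336) = (sqrt(-64 + 98) - 3616)*(-4450 + 32336) = (sqrt(34) - 3616)*27886 = (-3616 + sqrt(34))*27886 = -100835776 + 27886*sqrt(34)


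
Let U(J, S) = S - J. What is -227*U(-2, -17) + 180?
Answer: 3585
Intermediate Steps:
-227*U(-2, -17) + 180 = -227*(-17 - 1*(-2)) + 180 = -227*(-17 + 2) + 180 = -227*(-15) + 180 = 3405 + 180 = 3585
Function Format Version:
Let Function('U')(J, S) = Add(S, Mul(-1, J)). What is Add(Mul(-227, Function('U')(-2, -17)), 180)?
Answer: 3585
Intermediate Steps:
Add(Mul(-227, Function('U')(-2, -17)), 180) = Add(Mul(-227, Add(-17, Mul(-1, -2))), 180) = Add(Mul(-227, Add(-17, 2)), 180) = Add(Mul(-227, -15), 180) = Add(3405, 180) = 3585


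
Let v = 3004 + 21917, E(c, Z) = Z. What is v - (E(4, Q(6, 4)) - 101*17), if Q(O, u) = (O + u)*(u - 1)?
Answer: 26608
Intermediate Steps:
Q(O, u) = (-1 + u)*(O + u) (Q(O, u) = (O + u)*(-1 + u) = (-1 + u)*(O + u))
v = 24921
v - (E(4, Q(6, 4)) - 101*17) = 24921 - ((4² - 1*6 - 1*4 + 6*4) - 101*17) = 24921 - ((16 - 6 - 4 + 24) - 1717) = 24921 - (30 - 1717) = 24921 - 1*(-1687) = 24921 + 1687 = 26608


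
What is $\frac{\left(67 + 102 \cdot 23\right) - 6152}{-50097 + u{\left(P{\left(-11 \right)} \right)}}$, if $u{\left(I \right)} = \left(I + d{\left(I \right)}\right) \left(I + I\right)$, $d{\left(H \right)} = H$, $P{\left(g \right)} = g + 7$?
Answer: $\frac{3739}{50033} \approx 0.074731$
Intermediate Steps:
$P{\left(g \right)} = 7 + g$
$u{\left(I \right)} = 4 I^{2}$ ($u{\left(I \right)} = \left(I + I\right) \left(I + I\right) = 2 I 2 I = 4 I^{2}$)
$\frac{\left(67 + 102 \cdot 23\right) - 6152}{-50097 + u{\left(P{\left(-11 \right)} \right)}} = \frac{\left(67 + 102 \cdot 23\right) - 6152}{-50097 + 4 \left(7 - 11\right)^{2}} = \frac{\left(67 + 2346\right) - 6152}{-50097 + 4 \left(-4\right)^{2}} = \frac{2413 - 6152}{-50097 + 4 \cdot 16} = - \frac{3739}{-50097 + 64} = - \frac{3739}{-50033} = \left(-3739\right) \left(- \frac{1}{50033}\right) = \frac{3739}{50033}$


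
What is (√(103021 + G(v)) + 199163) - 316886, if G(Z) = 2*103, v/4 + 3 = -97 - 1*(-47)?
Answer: -117723 + √103227 ≈ -1.1740e+5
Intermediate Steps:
v = -212 (v = -12 + 4*(-97 - 1*(-47)) = -12 + 4*(-97 + 47) = -12 + 4*(-50) = -12 - 200 = -212)
G(Z) = 206
(√(103021 + G(v)) + 199163) - 316886 = (√(103021 + 206) + 199163) - 316886 = (√103227 + 199163) - 316886 = (199163 + √103227) - 316886 = -117723 + √103227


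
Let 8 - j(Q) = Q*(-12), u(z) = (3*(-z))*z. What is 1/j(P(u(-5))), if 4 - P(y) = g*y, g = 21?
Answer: 1/18956 ≈ 5.2754e-5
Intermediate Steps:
u(z) = -3*z² (u(z) = (-3*z)*z = -3*z²)
P(y) = 4 - 21*y
j(Q) = 8 + 12*Q (j(Q) = 8 - Q*(-12) = 8 - (-12)*Q = 8 + 12*Q)
1/j(P(u(-5))) = 1/(8 + 12*(4 - (-63)*(-5)²)) = 1/(8 + 12*(4 - (-63)*25)) = 1/(8 + 12*(4 - 21*(-75))) = 1/(8 + 12*(4 + 1575)) = 1/(8 + 12*1579) = 1/(8 + 18948) = 1/18956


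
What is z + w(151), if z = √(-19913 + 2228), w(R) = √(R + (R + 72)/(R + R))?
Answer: 5*√553566/302 + 3*I*√1965 ≈ 12.318 + 132.98*I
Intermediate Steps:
w(R) = √(R + (72 + R)/(2*R)) (w(R) = √(R + (72 + R)/((2*R))) = √(R + (72 + R)*(1/(2*R))) = √(R + (72 + R)/(2*R)))
z = 3*I*√1965 (z = √(-17685) = 3*I*√1965 ≈ 132.98*I)
z + w(151) = 3*I*√1965 + √(2 + 4*151 + 144/151)/2 = 3*I*√1965 + √(2 + 604 + 144*(1/151))/2 = 3*I*√1965 + √(2 + 604 + 144/151)/2 = 3*I*√1965 + √(91650/151)/2 = 3*I*√1965 + (5*√553566/151)/2 = 3*I*√1965 + 5*√553566/302 = 5*√553566/302 + 3*I*√1965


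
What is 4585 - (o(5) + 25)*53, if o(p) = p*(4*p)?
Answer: -2040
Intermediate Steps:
o(p) = 4*p**2
4585 - (o(5) + 25)*53 = 4585 - (4*5**2 + 25)*53 = 4585 - (4*25 + 25)*53 = 4585 - (100 + 25)*53 = 4585 - 125*53 = 4585 - 1*6625 = 4585 - 6625 = -2040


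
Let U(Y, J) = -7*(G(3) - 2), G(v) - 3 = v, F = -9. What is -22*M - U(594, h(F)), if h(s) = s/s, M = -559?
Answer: 12326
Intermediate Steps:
G(v) = 3 + v
h(s) = 1
U(Y, J) = -28 (U(Y, J) = -7*((3 + 3) - 2) = -7*(6 - 2) = -7*4 = -28)
-22*M - U(594, h(F)) = -22*(-559) - 1*(-28) = 12298 + 28 = 12326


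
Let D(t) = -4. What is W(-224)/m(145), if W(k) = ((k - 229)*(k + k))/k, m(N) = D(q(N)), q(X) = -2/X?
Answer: 453/2 ≈ 226.50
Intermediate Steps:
m(N) = -4
W(k) = -458 + 2*k (W(k) = ((-229 + k)*(2*k))/k = (2*k*(-229 + k))/k = -458 + 2*k)
W(-224)/m(145) = (-458 + 2*(-224))/(-4) = (-458 - 448)*(-1/4) = -906*(-1/4) = 453/2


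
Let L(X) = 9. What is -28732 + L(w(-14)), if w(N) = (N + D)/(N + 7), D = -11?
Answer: -28723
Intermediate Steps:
w(N) = (-11 + N)/(7 + N) (w(N) = (N - 11)/(N + 7) = (-11 + N)/(7 + N))
-28732 + L(w(-14)) = -28732 + 9 = -28723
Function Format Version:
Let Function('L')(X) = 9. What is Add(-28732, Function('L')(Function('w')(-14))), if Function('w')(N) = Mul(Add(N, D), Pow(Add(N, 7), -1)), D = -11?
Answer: -28723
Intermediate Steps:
Function('w')(N) = Mul(Pow(Add(7, N), -1), Add(-11, N)) (Function('w')(N) = Mul(Add(N, -11), Pow(Add(N, 7), -1)) = Mul(Add(-11, N), Pow(Add(7, N), -1)) = Mul(Pow(Add(7, N), -1), Add(-11, N)))
Add(-28732, Function('L')(Function('w')(-14))) = Add(-28732, 9) = -28723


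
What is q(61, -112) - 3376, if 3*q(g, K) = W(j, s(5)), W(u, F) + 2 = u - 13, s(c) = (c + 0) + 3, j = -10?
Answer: -10153/3 ≈ -3384.3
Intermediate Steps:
s(c) = 3 + c (s(c) = c + 3 = 3 + c)
W(u, F) = -15 + u (W(u, F) = -2 + (u - 13) = -2 + (-13 + u) = -15 + u)
q(g, K) = -25/3 (q(g, K) = (-15 - 10)/3 = (⅓)*(-25) = -25/3)
q(61, -112) - 3376 = -25/3 - 3376 = -10153/3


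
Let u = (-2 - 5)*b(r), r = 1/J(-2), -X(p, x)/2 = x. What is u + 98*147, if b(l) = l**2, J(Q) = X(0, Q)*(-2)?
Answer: 921977/64 ≈ 14406.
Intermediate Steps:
X(p, x) = -2*x
J(Q) = 4*Q (J(Q) = -2*Q*(-2) = 4*Q)
r = -1/8 (r = 1/(4*(-2)) = 1/(-8) = -1/8 ≈ -0.12500)
u = -7/64 (u = (-2 - 5)*(-1/8)**2 = -7*1/64 = -7/64 ≈ -0.10938)
u + 98*147 = -7/64 + 98*147 = -7/64 + 14406 = 921977/64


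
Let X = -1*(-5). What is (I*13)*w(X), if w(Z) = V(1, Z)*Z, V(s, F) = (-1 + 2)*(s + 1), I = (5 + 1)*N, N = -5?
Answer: -3900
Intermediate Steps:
X = 5
I = -30 (I = (5 + 1)*(-5) = 6*(-5) = -30)
V(s, F) = 1 + s (V(s, F) = 1*(1 + s) = 1 + s)
w(Z) = 2*Z (w(Z) = (1 + 1)*Z = 2*Z)
(I*13)*w(X) = (-30*13)*(2*5) = -390*10 = -3900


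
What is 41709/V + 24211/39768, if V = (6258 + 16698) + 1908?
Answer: 94194409/41199648 ≈ 2.2863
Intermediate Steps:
V = 24864 (V = 22956 + 1908 = 24864)
41709/V + 24211/39768 = 41709/24864 + 24211/39768 = 41709*(1/24864) + 24211*(1/39768) = 13903/8288 + 24211/39768 = 94194409/41199648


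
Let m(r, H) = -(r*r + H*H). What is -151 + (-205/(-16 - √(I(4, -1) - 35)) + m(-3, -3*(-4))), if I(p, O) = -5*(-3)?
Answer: -304 + 205/(16 + 2*I*√5) ≈ -292.12 - 3.3217*I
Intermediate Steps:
I(p, O) = 15
m(r, H) = -H² - r² (m(r, H) = -(r² + H²) = -(H² + r²) = -H² - r²)
-151 + (-205/(-16 - √(I(4, -1) - 35)) + m(-3, -3*(-4))) = -151 + (-205/(-16 - √(15 - 35)) + (-(-3*(-4))² - 1*(-3)²)) = -151 + (-205/(-16 - √(-20)) + (-1*12² - 1*9)) = -151 + (-205/(-16 - 2*I*√5) + (-1*144 - 9)) = -151 + (-205/(-16 - 2*I*√5) + (-144 - 9)) = -151 + (-205/(-16 - 2*I*√5) - 153) = -151 + (-153 - 205/(-16 - 2*I*√5)) = -304 - 205/(-16 - 2*I*√5)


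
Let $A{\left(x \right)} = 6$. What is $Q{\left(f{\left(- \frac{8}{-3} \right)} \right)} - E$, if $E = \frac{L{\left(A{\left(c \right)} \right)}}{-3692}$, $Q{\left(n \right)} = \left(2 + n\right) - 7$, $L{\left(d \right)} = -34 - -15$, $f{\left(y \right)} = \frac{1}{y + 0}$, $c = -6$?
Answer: $- \frac{34189}{7384} \approx -4.6301$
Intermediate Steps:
$f{\left(y \right)} = \frac{1}{y}$
$L{\left(d \right)} = -19$ ($L{\left(d \right)} = -34 + 15 = -19$)
$Q{\left(n \right)} = -5 + n$
$E = \frac{19}{3692}$ ($E = - \frac{19}{-3692} = \left(-19\right) \left(- \frac{1}{3692}\right) = \frac{19}{3692} \approx 0.0051463$)
$Q{\left(f{\left(- \frac{8}{-3} \right)} \right)} - E = \left(-5 + \frac{1}{\left(-8\right) \frac{1}{-3}}\right) - \frac{19}{3692} = \left(-5 + \frac{1}{\left(-8\right) \left(- \frac{1}{3}\right)}\right) - \frac{19}{3692} = \left(-5 + \frac{1}{\frac{8}{3}}\right) - \frac{19}{3692} = \left(-5 + \frac{3}{8}\right) - \frac{19}{3692} = - \frac{37}{8} - \frac{19}{3692} = - \frac{34189}{7384}$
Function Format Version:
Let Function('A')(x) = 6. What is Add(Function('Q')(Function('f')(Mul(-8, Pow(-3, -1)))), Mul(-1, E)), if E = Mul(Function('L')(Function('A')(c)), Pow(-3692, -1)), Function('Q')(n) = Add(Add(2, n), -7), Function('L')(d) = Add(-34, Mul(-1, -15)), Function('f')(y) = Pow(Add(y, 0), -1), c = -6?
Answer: Rational(-34189, 7384) ≈ -4.6301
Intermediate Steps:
Function('f')(y) = Pow(y, -1)
Function('L')(d) = -19 (Function('L')(d) = Add(-34, 15) = -19)
Function('Q')(n) = Add(-5, n)
E = Rational(19, 3692) (E = Mul(-19, Pow(-3692, -1)) = Mul(-19, Rational(-1, 3692)) = Rational(19, 3692) ≈ 0.0051463)
Add(Function('Q')(Function('f')(Mul(-8, Pow(-3, -1)))), Mul(-1, E)) = Add(Add(-5, Pow(Mul(-8, Pow(-3, -1)), -1)), Mul(-1, Rational(19, 3692))) = Add(Add(-5, Pow(Mul(-8, Rational(-1, 3)), -1)), Rational(-19, 3692)) = Add(Add(-5, Pow(Rational(8, 3), -1)), Rational(-19, 3692)) = Add(Add(-5, Rational(3, 8)), Rational(-19, 3692)) = Add(Rational(-37, 8), Rational(-19, 3692)) = Rational(-34189, 7384)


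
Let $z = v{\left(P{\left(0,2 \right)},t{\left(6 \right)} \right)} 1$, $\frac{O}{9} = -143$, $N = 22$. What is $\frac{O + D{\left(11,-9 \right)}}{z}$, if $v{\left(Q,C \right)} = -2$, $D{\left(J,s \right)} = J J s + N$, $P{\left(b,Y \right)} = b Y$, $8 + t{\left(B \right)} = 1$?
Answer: $1177$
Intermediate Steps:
$t{\left(B \right)} = -7$ ($t{\left(B \right)} = -8 + 1 = -7$)
$O = -1287$ ($O = 9 \left(-143\right) = -1287$)
$P{\left(b,Y \right)} = Y b$
$D{\left(J,s \right)} = 22 + s J^{2}$ ($D{\left(J,s \right)} = J J s + 22 = J^{2} s + 22 = s J^{2} + 22 = 22 + s J^{2}$)
$z = -2$ ($z = \left(-2\right) 1 = -2$)
$\frac{O + D{\left(11,-9 \right)}}{z} = \frac{-1287 + \left(22 - 9 \cdot 11^{2}\right)}{-2} = \left(-1287 + \left(22 - 1089\right)\right) \left(- \frac{1}{2}\right) = \left(-1287 - 1067\right) \left(- \frac{1}{2}\right) = \left(-2354\right) \left(- \frac{1}{2}\right) = 1177$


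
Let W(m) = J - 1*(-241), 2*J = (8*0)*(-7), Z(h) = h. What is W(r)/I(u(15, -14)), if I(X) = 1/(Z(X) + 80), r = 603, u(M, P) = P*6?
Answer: -964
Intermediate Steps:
u(M, P) = 6*P
J = 0 (J = ((8*0)*(-7))/2 = (0*(-7))/2 = (½)*0 = 0)
I(X) = 1/(80 + X) (I(X) = 1/(X + 80) = 1/(80 + X))
W(m) = 241 (W(m) = 0 - 1*(-241) = 0 + 241 = 241)
W(r)/I(u(15, -14)) = 241/(1/(80 + 6*(-14))) = 241/(1/(80 - 84)) = 241/(1/(-4)) = 241/(-¼) = 241*(-4) = -964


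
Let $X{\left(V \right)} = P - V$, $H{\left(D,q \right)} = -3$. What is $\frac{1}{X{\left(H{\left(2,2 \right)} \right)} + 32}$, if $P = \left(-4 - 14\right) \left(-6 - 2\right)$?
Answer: $\frac{1}{179} \approx 0.0055866$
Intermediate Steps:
$P = 144$ ($P = \left(-18\right) \left(-8\right) = 144$)
$X{\left(V \right)} = 144 - V$
$\frac{1}{X{\left(H{\left(2,2 \right)} \right)} + 32} = \frac{1}{\left(144 - -3\right) + 32} = \frac{1}{\left(144 + 3\right) + 32} = \frac{1}{147 + 32} = \frac{1}{179}$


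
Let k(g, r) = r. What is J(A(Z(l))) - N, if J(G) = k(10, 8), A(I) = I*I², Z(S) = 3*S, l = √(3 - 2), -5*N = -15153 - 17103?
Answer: -32216/5 ≈ -6443.2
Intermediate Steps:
N = 32256/5 (N = -(-15153 - 17103)/5 = -⅕*(-32256) = 32256/5 ≈ 6451.2)
l = 1 (l = √1 = 1)
A(I) = I³
J(G) = 8
J(A(Z(l))) - N = 8 - 1*32256/5 = 8 - 32256/5 = -32216/5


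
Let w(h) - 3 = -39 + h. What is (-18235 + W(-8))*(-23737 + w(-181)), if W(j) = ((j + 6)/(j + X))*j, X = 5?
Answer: 1310786834/3 ≈ 4.3693e+8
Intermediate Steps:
w(h) = -36 + h (w(h) = 3 + (-39 + h) = -36 + h)
W(j) = j*(6 + j)/(5 + j) (W(j) = ((j + 6)/(j + 5))*j = ((6 + j)/(5 + j))*j = j*(6 + j)/(5 + j))
(-18235 + W(-8))*(-23737 + w(-181)) = (-18235 - 8*(6 - 8)/(5 - 8))*(-23737 + (-36 - 181)) = (-18235 - 8*(-2)/(-3))*(-23737 - 217) = (-18235 - 8*(-1/3)*(-2))*(-23954) = (-18235 - 16/3)*(-23954) = -54721/3*(-23954) = 1310786834/3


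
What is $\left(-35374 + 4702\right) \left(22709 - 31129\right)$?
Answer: $258258240$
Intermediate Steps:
$\left(-35374 + 4702\right) \left(22709 - 31129\right) = \left(-30672\right) \left(-8420\right) = 258258240$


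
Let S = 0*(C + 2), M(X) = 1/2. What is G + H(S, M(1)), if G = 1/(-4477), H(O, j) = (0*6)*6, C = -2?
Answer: -1/4477 ≈ -0.00022336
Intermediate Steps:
M(X) = ½ (M(X) = 1*(½) = ½)
S = 0 (S = 0*(-2 + 2) = 0*0 = 0)
H(O, j) = 0 (H(O, j) = 0*6 = 0)
G = -1/4477 ≈ -0.00022336
G + H(S, M(1)) = -1/4477 + 0 = -1/4477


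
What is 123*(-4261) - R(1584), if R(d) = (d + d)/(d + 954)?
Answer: -73898699/141 ≈ -5.2410e+5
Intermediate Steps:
R(d) = 2*d/(954 + d) (R(d) = (2*d)/(954 + d) = 2*d/(954 + d))
123*(-4261) - R(1584) = 123*(-4261) - 2*1584/(954 + 1584) = -524103 - 2*1584/2538 = -524103 - 1*176/141 = -524103 - 176/141 = -73898699/141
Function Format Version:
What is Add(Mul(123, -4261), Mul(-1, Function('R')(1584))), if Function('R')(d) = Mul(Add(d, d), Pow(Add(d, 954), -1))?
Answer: Rational(-73898699, 141) ≈ -5.2410e+5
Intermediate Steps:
Function('R')(d) = Mul(2, d, Pow(Add(954, d), -1)) (Function('R')(d) = Mul(Mul(2, d), Pow(Add(954, d), -1)) = Mul(2, d, Pow(Add(954, d), -1)))
Add(Mul(123, -4261), Mul(-1, Function('R')(1584))) = Add(Mul(123, -4261), Mul(-1, Mul(2, 1584, Pow(Add(954, 1584), -1)))) = Add(-524103, Mul(-1, Mul(2, 1584, Pow(2538, -1)))) = Add(-524103, Mul(-1, Mul(2, 1584, Rational(1, 2538)))) = Add(-524103, Mul(-1, Rational(176, 141))) = Add(-524103, Rational(-176, 141)) = Rational(-73898699, 141)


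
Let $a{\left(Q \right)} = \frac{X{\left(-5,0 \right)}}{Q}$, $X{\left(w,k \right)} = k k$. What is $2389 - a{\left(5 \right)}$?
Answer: $2389$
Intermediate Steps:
$X{\left(w,k \right)} = k^{2}$
$a{\left(Q \right)} = 0$ ($a{\left(Q \right)} = \frac{0^{2}}{Q} = \frac{0}{Q} = 0$)
$2389 - a{\left(5 \right)} = 2389 - 0 = 2389 + 0 = 2389$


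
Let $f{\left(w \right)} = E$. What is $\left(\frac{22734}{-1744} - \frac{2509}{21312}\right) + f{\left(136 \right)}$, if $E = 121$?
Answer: $\frac{250528799}{2323008} \approx 107.85$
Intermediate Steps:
$f{\left(w \right)} = 121$
$\left(\frac{22734}{-1744} - \frac{2509}{21312}\right) + f{\left(136 \right)} = \left(\frac{22734}{-1744} - \frac{2509}{21312}\right) + 121 = \left(22734 \left(- \frac{1}{1744}\right) - \frac{2509}{21312}\right) + 121 = \left(- \frac{11367}{872} - \frac{2509}{21312}\right) + 121 = - \frac{30555169}{2323008} + 121 = \frac{250528799}{2323008}$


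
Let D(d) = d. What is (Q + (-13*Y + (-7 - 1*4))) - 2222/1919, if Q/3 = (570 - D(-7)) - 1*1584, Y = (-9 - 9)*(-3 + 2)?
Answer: -62076/19 ≈ -3267.2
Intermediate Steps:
Y = 18 (Y = -18*(-1) = 18)
Q = -3021 (Q = 3*((570 - 1*(-7)) - 1*1584) = 3*((570 + 7) - 1584) = 3*(577 - 1584) = 3*(-1007) = -3021)
(Q + (-13*Y + (-7 - 1*4))) - 2222/1919 = (-3021 + (-13*18 + (-7 - 1*4))) - 2222/1919 = (-3021 + (-234 + (-7 - 4))) - 2222*1/1919 = (-3021 + (-234 - 11)) - 22/19 = (-3021 - 245) - 22/19 = -3266 - 22/19 = -62076/19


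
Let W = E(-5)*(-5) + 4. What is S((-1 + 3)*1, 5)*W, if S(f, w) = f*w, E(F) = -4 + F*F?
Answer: -1010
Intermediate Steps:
E(F) = -4 + F²
W = -101 (W = (-4 + (-5)²)*(-5) + 4 = (-4 + 25)*(-5) + 4 = 21*(-5) + 4 = -105 + 4 = -101)
S((-1 + 3)*1, 5)*W = (((-1 + 3)*1)*5)*(-101) = ((2*1)*5)*(-101) = (2*5)*(-101) = 10*(-101) = -1010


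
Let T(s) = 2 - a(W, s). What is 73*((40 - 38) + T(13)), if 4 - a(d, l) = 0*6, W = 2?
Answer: 0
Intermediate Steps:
a(d, l) = 4 (a(d, l) = 4 - 0*6 = 4 - 1*0 = 4 + 0 = 4)
T(s) = -2 (T(s) = 2 - 1*4 = 2 - 4 = -2)
73*((40 - 38) + T(13)) = 73*((40 - 38) - 2) = 73*(2 - 2) = 73*0 = 0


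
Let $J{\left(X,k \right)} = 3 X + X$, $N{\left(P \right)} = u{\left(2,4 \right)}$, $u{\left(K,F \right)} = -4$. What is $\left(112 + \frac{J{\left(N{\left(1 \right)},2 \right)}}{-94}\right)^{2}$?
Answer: $\frac{27793984}{2209} \approx 12582.0$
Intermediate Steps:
$N{\left(P \right)} = -4$
$J{\left(X,k \right)} = 4 X$
$\left(112 + \frac{J{\left(N{\left(1 \right)},2 \right)}}{-94}\right)^{2} = \left(112 + \frac{4 \left(-4\right)}{-94}\right)^{2} = \left(112 - - \frac{8}{47}\right)^{2} = \left(112 + \frac{8}{47}\right)^{2} = \left(\frac{5272}{47}\right)^{2} = \frac{27793984}{2209}$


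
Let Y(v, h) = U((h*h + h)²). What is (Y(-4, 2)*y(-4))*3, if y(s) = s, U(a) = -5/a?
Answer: 5/3 ≈ 1.6667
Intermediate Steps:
Y(v, h) = -5/(h + h²)² (Y(v, h) = -5/(h*h + h)² = -5/(h² + h)² = -5/(h + h²)²)
(Y(-4, 2)*y(-4))*3 = (-5/(2²*(1 + 2)²)*(-4))*3 = (-5*¼/3²*(-4))*3 = (-5*¼*⅑*(-4))*3 = -5/36*(-4)*3 = (5/9)*3 = 5/3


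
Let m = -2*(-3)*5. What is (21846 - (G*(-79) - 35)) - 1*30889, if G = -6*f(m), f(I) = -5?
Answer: -6638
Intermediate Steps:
m = 30 (m = 6*5 = 30)
G = 30 (G = -6*(-5) = 30)
(21846 - (G*(-79) - 35)) - 1*30889 = (21846 - (30*(-79) - 35)) - 1*30889 = (21846 - (-2370 - 35)) - 30889 = (21846 - 1*(-2405)) - 30889 = (21846 + 2405) - 30889 = 24251 - 30889 = -6638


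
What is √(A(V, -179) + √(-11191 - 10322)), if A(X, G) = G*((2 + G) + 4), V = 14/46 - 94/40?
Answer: √(30967 + I*√21513) ≈ 175.97 + 0.4167*I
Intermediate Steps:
V = -941/460 (V = 14*(1/46) - 94*1/40 = 7/23 - 47/20 = -941/460 ≈ -2.0457)
A(X, G) = G*(6 + G)
√(A(V, -179) + √(-11191 - 10322)) = √(-179*(6 - 179) + √(-11191 - 10322)) = √(-179*(-173) + √(-21513)) = √(30967 + I*√21513)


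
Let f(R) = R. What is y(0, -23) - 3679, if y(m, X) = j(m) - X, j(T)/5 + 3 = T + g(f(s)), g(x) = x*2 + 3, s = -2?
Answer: -3676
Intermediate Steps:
g(x) = 3 + 2*x (g(x) = 2*x + 3 = 3 + 2*x)
j(T) = -20 + 5*T (j(T) = -15 + 5*(T + (3 + 2*(-2))) = -15 + 5*(T + (3 - 4)) = -15 + 5*(T - 1) = -15 + 5*(-1 + T) = -15 + (-5 + 5*T) = -20 + 5*T)
y(m, X) = -20 - X + 5*m (y(m, X) = (-20 + 5*m) - X = -20 - X + 5*m)
y(0, -23) - 3679 = (-20 - 1*(-23) + 5*0) - 3679 = (-20 + 23 + 0) - 3679 = 3 - 3679 = -3676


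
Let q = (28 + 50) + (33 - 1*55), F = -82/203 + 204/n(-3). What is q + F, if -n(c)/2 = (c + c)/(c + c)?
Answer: -9420/203 ≈ -46.404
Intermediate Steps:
n(c) = -2 (n(c) = -2*(c + c)/(c + c) = -2*2*c/(2*c) = -2*2*c*1/(2*c) = -2*1 = -2)
F = -20788/203 (F = -82/203 + 204/(-2) = -82*1/203 + 204*(-½) = -82/203 - 102 = -20788/203 ≈ -102.40)
q = 56 (q = 78 + (33 - 55) = 78 - 22 = 56)
q + F = 56 - 20788/203 = -9420/203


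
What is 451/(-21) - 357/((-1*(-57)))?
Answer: -11068/399 ≈ -27.739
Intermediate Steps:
451/(-21) - 357/((-1*(-57))) = 451*(-1/21) - 357/57 = -451/21 - 357*1/57 = -451/21 - 119/19 = -11068/399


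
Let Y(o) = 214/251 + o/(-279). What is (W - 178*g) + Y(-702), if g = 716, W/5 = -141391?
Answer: -6492463531/7781 ≈ -8.3440e+5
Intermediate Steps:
W = -706955 (W = 5*(-141391) = -706955)
Y(o) = 214/251 - o/279 (Y(o) = 214*(1/251) + o*(-1/279) = 214/251 - o/279)
(W - 178*g) + Y(-702) = (-706955 - 178*716) + (214/251 - 1/279*(-702)) = (-706955 - 127448) + (214/251 + 78/31) = -834403 + 26212/7781 = -6492463531/7781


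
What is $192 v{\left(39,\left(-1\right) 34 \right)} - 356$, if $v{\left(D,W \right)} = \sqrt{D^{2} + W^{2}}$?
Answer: $-356 + 192 \sqrt{2677} \approx 9578.0$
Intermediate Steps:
$192 v{\left(39,\left(-1\right) 34 \right)} - 356 = 192 \sqrt{39^{2} + \left(\left(-1\right) 34\right)^{2}} - 356 = 192 \sqrt{1521 + \left(-34\right)^{2}} - 356 = 192 \sqrt{1521 + 1156} - 356 = 192 \sqrt{2677} - 356 = -356 + 192 \sqrt{2677}$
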